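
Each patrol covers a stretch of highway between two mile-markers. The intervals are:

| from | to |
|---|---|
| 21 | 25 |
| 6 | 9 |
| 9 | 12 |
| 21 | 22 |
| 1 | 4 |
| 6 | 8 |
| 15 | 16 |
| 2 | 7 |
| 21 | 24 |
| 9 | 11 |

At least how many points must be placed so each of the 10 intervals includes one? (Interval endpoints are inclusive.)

Sort by right endpoint; whenever an interval is uncovered, place a point at its right end.
Sorted: [1,4] [2,7] [6,8] [6,9] [9,11] [9,12] [15,16] [21,22] [21,24] [21,25]
{[1,4],[2,7]} hit by 4; {[6,8],[6,9]} hit by 8; {[9,11],[9,12]} hit by 11; {[15,16]} hit by 16; {[21,22],[21,24],[21,25]} hit by 22.
Points: 4, 8, 11, 16, 22 (5 total).

5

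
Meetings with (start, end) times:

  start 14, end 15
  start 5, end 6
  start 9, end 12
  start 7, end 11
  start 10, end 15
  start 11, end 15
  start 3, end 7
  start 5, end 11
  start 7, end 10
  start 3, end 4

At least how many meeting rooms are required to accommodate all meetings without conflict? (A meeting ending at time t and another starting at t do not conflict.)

starts: [3, 3, 5, 5, 7, 7, 9, 10, 11, 14]
ends:   [4, 6, 7, 10, 11, 11, 12, 15, 15, 15]
s3→1 s3→2 e4→1 s5→2 s5→3 e6→2 e7→1 s7→2 s7→3 s9→4  — peak 4.

4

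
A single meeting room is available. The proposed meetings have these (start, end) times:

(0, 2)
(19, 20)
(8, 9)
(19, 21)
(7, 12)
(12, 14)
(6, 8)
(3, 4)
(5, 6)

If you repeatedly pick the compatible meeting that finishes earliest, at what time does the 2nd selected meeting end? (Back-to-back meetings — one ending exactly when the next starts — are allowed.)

4

Sorted by end: (0,2)  (3,4)  (5,6)  (6,8)  (8,9)  (7,12)  (12,14)  (19,20)  (19,21)
take (0,2); take (3,4); take (5,6); take (6,8); take (8,9); skip (7,12); take (12,14); take (19,20).
Selected: (0,2) (3,4) (5,6) (6,8) (8,9) (12,14) (19,20)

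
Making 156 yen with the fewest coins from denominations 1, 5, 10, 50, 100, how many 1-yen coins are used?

156 = 1×100 + 1×50 + 1×5 + 1×1
Count of 1: 1

1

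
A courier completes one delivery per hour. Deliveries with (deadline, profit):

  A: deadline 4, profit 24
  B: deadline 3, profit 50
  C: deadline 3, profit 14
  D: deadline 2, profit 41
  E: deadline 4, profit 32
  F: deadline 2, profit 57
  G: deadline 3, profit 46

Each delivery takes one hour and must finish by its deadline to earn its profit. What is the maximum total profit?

185

Take jobs in profit order; each goes to the latest open slot no later than its deadline.
Profit order: F=57 B=50 G=46 D=41 E=32 A=24 C=14
Assign: F→slot 2, B→slot 3, G→slot 1, D skipped, E→slot 4, A skipped, C skipped.
Slots: [1:G] [2:F] [3:B] [4:E]
Profit = 46 + 57 + 50 + 32 = 185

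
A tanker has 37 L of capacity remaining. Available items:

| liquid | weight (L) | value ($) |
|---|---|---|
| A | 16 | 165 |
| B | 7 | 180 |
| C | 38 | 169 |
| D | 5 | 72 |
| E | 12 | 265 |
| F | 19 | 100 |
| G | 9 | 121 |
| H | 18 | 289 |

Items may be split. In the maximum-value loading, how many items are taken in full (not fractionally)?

3

Greedy by value/weight ratio, highest first.
Order: B (180/7=25.71) > E (265/12=22.08) > H (289/18=16.06) > D (72/5=14.40) > G (121/9=13.44) > A (165/16=10.31) > F (100/19=5.26) > C (169/38=4.45)
Fill: take B (7 @ 180) → take E (12 @ 265) → take H (18 @ 289); 37/37 used.
3 item(s) taken whole.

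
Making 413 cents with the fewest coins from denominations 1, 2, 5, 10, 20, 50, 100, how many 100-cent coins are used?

Use the largest denomination that fits, subtract, and repeat.
413 = 4×100 + 1×10 + 1×2 + 1×1
Count of 100: 4

4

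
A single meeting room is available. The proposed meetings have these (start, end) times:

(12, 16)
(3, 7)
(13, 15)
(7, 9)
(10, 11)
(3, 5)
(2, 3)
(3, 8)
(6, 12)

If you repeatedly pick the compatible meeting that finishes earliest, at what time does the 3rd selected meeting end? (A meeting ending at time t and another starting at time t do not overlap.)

Greedy by earliest finish: after sorting by end time, pick each interval compatible with the last pick.
By end time: (2,3), (3,5), (3,7), (3,8), (7,9), (10,11), (6,12), (13,15), (12,16).
Pick (2,3); next start ≥ 3 → (3,5); next start ≥ 5 → (7,9); next start ≥ 9 → (10,11); next start ≥ 11 → (13,15).
Selected: (2,3) (3,5) (7,9) (10,11) (13,15)

9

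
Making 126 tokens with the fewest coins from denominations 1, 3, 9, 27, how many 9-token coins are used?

126 = 4×27 + 2×9
Count of 9: 2

2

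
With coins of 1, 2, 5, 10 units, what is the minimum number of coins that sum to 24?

4

24 = 2×10 + 2×2
Total coins = 2 + 2 = 4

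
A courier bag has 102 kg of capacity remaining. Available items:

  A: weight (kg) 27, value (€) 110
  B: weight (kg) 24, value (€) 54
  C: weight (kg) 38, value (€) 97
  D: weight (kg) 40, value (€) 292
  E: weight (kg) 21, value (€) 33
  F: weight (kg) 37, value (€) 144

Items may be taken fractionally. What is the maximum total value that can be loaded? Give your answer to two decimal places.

538.22

Ratios (sorted): D 7.30, A 4.07, F 3.89, C 2.55, B 2.25, E 1.57
take D (40 @ 292); take A (27 @ 110); take 35/37 of F → 136.22. Capacity used 102/102.
Total value = 538.22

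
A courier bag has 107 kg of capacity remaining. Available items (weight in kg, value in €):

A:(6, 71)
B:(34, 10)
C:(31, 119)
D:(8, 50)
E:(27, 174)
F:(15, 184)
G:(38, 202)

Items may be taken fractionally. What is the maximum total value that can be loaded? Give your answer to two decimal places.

730.90

Order: F (184/15=12.27) > A (71/6=11.83) > E (174/27=6.44) > D (50/8=6.25) > G (202/38=5.32) > C (119/31=3.84) > B (10/34=0.29)
Fill: take F (15 @ 184) → take A (6 @ 71) → take E (27 @ 174) → take D (8 @ 50) → take G (38 @ 202) → take 13/31 of C → 49.90; 107/107 used.
Total value = 730.90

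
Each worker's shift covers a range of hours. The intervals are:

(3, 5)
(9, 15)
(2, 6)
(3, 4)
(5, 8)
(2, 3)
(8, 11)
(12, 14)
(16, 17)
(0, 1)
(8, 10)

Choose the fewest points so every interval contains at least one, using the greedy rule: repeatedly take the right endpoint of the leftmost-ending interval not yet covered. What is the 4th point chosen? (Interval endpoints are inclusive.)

14

Process intervals by earliest right end; each time one isn't hit yet, stab at its right endpoint.
Sorted: [0,1] [2,3] [3,4] [3,5] [2,6] [5,8] [8,10] [8,11] [12,14] [9,15] [16,17]
{[0,1]} hit by 1; {[2,3],[3,4],[3,5],[2,6]} hit by 3; {[5,8],[8,10],[8,11]} hit by 8; {[12,14],[9,15]} hit by 14; {[16,17]} hit by 17.
Points: 1, 3, 8, 14, 17 (5 total).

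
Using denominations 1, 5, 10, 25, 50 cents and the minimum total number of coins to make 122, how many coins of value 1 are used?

Use the largest denomination that fits, subtract, and repeat.
122 − 2×50→22 − 2×10→2 − 2×1→0
Count of 1: 2

2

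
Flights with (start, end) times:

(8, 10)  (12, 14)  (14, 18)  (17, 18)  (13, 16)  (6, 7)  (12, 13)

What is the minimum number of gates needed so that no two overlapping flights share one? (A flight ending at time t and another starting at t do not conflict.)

2

Count concurrent intervals with a sweep; the peak is the room count.
starts: [6, 8, 12, 12, 13, 14, 17]
ends:   [7, 10, 13, 14, 16, 18, 18]
s6→1 e7→0 s8→1 e10→0 s12→1 s12→2  — peak 2.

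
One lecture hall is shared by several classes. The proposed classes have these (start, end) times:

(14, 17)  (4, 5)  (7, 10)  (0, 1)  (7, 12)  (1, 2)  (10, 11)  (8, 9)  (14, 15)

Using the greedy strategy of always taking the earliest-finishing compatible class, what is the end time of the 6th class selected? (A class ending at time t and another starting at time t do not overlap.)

15

Order by finish time; keep every interval that doesn't clash with the previous kept one.
Sorted by end: (0,1)  (1,2)  (4,5)  (8,9)  (7,10)  (10,11)  (7,12)  (14,15)  (14,17)
take (0,1); take (1,2); take (4,5); take (8,9); skip (7,10); take (10,11); skip (7,12); take (14,15); skip (14,17).
Selected: (0,1) (1,2) (4,5) (8,9) (10,11) (14,15)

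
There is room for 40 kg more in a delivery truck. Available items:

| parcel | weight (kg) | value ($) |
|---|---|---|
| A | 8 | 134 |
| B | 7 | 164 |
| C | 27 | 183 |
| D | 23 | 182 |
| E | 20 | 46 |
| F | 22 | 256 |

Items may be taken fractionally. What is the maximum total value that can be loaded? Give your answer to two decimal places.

Greedy by value/weight ratio, highest first.
Order: B (164/7=23.43) > A (134/8=16.75) > F (256/22=11.64) > D (182/23=7.91) > C (183/27=6.78) > E (46/20=2.30)
Fill: take B (7 @ 164) → take A (8 @ 134) → take F (22 @ 256) → take 3/23 of D → 23.74; 40/40 used.
Total value = 577.74

577.74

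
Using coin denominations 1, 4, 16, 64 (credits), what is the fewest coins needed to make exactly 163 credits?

Use the largest denomination that fits, subtract, and repeat.
163 − 2×64→35 − 2×16→3 − 3×1→0
Total coins = 2 + 2 + 3 = 7

7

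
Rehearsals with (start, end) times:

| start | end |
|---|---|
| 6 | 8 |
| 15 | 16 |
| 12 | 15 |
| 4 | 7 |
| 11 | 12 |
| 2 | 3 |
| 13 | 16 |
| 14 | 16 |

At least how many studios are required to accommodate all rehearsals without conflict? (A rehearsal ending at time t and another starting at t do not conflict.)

3

Events (time:±→running): 2:+→1 3:-→0 4:+→1 6:+→2 7:-→1 8:-→0 11:+→1 12:-→0 12:+→1 13:+→2 14:+→3 … peak 3.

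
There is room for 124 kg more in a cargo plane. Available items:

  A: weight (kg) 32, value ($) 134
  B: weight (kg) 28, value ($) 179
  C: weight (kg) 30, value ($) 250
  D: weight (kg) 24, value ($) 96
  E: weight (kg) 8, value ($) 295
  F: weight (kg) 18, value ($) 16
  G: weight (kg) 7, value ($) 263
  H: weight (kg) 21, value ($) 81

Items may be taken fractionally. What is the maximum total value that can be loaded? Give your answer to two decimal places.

Ratios (sorted): G 37.57, E 36.88, C 8.33, B 6.39, A 4.19, D 4.00, H 3.86, F 0.89
take G (7 @ 263); take E (8 @ 295); take C (30 @ 250); take B (28 @ 179); take A (32 @ 134); take 19/24 of D → 76.00. Capacity used 124/124.
Total value = 1197.00

1197.00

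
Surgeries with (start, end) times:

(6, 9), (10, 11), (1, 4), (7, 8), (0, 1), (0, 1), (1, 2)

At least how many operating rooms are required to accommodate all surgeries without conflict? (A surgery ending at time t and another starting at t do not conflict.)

2

Count concurrent intervals with a sweep; the peak is the room count.
starts: [0, 0, 1, 1, 6, 7, 10]
ends:   [1, 1, 2, 4, 8, 9, 11]
s0→1 s0→2  — peak 2.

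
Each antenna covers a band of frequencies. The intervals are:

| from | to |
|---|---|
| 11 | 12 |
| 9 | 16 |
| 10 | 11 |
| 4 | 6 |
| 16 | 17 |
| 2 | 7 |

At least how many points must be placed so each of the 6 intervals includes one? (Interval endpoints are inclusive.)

3

Sort by right endpoint; whenever an interval is uncovered, place a point at its right end.
By right end: [4,6]  [2,7]  [10,11]  [11,12]  [9,16]  [16,17]
[4,6] uncovered → point at 6; [10,11] uncovered → point at 11; [16,17] uncovered → point at 17.
Points: 6, 11, 17 (3 total).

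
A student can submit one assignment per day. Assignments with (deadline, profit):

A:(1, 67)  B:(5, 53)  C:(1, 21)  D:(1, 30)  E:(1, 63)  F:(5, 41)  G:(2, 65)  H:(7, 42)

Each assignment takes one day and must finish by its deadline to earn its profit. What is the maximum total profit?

268

Sort by profit descending; place each in the latest free slot ≤ its deadline.
Profit order: A=67 G=65 E=63 B=53 H=42 F=41 D=30 C=21
Assign: A→slot 1, G→slot 2, E skipped, B→slot 5, H→slot 7, F→slot 4, D skipped, C skipped.
Slots: [1:A] [2:G] [4:F] [5:B] [7:H]
Profit = 67 + 65 + 41 + 53 + 42 = 268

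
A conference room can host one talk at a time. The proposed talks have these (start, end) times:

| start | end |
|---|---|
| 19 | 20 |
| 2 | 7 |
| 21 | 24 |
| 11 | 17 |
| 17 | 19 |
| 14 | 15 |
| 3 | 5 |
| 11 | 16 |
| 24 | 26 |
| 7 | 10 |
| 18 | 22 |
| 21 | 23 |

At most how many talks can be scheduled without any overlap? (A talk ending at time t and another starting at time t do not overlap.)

Sorted by end: (3,5)  (2,7)  (7,10)  (14,15)  (11,16)  (11,17)  (17,19)  (19,20)  (18,22)  (21,23)  (21,24)  (24,26)
take (3,5); take (7,10); take (14,15); skip (11,17); take (17,19); take (19,20); take (21,23); take (24,26).
Selected 7 talks.

7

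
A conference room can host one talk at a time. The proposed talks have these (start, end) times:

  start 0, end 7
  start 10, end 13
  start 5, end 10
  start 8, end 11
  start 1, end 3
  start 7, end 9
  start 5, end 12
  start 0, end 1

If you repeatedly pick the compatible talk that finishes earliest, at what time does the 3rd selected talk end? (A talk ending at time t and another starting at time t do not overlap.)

9

Order by finish time; keep every interval that doesn't clash with the previous kept one.
By end time: (0,1), (1,3), (0,7), (7,9), (5,10), (8,11), (5,12), (10,13).
Pick (0,1); next start ≥ 1 → (1,3); next start ≥ 3 → (7,9); next start ≥ 9 → (10,13).
Selected: (0,1) (1,3) (7,9) (10,13)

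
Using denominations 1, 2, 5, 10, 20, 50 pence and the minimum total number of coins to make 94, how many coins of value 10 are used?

0

94 = 1×50 + 2×20 + 2×2
Count of 10: 0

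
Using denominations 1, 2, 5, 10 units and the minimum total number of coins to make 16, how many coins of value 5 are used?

1

Use the largest denomination that fits, subtract, and repeat.
16 − 1×10→6 − 1×5→1 − 1×1→0
Count of 5: 1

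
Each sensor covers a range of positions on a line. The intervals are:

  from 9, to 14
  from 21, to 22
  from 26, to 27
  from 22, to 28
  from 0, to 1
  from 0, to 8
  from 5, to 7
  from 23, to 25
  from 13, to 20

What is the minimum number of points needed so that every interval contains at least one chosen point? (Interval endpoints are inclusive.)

6

Sort by right endpoint; whenever an interval is uncovered, place a point at its right end.
By right end: [0,1]  [5,7]  [0,8]  [9,14]  [13,20]  [21,22]  [23,25]  [26,27]  [22,28]
[0,1] uncovered → point at 1; [5,7] uncovered → point at 7; [9,14] uncovered → point at 14; [21,22] uncovered → point at 22; [23,25] uncovered → point at 25; [26,27] uncovered → point at 27.
Points: 1, 7, 14, 22, 25, 27 (6 total).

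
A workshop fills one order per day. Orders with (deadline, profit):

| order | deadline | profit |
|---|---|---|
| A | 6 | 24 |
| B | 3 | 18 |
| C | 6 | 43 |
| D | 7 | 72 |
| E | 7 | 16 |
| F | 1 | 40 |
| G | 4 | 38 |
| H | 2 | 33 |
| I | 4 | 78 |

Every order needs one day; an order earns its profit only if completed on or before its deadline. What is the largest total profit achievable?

By profit: I(d4,78), D(d7,72), C(d6,43), F(d1,40), G(d4,38), H(d2,33), A(d6,24), B(d3,18), E(d7,16)
I→slot 4; D→slot 7; C→slot 6; F→slot 1; G→slot 3; H→slot 2; A→slot 5; B skipped; E skipped.
Profit = 40 + 33 + 38 + 78 + 24 + 43 + 72 = 328

328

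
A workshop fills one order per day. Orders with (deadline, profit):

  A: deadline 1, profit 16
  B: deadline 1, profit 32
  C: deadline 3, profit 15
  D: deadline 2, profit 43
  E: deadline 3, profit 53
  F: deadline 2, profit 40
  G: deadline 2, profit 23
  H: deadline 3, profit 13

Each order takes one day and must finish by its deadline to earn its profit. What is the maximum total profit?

136

By profit: E(d3,53), D(d2,43), F(d2,40), B(d1,32), G(d2,23), A(d1,16), C(d3,15), H(d3,13)
E→slot 3; D→slot 2; F→slot 1; B skipped; G skipped; A skipped; C skipped; H skipped.
Profit = 40 + 43 + 53 = 136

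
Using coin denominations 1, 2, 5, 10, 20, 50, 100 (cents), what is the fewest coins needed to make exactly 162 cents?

Use the largest denomination that fits, subtract, and repeat.
162 = 1×100 + 1×50 + 1×10 + 1×2
Total coins = 1 + 1 + 1 + 1 = 4

4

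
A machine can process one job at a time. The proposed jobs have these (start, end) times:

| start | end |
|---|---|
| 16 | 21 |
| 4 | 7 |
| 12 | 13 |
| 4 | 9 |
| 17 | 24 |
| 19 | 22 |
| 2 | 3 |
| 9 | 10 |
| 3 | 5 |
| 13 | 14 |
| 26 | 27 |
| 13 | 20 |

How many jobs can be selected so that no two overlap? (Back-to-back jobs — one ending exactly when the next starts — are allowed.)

Order by finish time; keep every interval that doesn't clash with the previous kept one.
Sorted by end: (2,3)  (3,5)  (4,7)  (4,9)  (9,10)  (12,13)  (13,14)  (13,20)  (16,21)  (19,22)  (17,24)  (26,27)
take (2,3); take (3,5); skip (4,7); skip (4,9); take (9,10); take (12,13); take (13,14); take (16,21); take (26,27).
Selected 7 jobs.

7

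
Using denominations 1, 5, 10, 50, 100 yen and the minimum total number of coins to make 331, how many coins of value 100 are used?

Use the largest denomination that fits, subtract, and repeat.
331 = 3×100 + 3×10 + 1×1
Count of 100: 3

3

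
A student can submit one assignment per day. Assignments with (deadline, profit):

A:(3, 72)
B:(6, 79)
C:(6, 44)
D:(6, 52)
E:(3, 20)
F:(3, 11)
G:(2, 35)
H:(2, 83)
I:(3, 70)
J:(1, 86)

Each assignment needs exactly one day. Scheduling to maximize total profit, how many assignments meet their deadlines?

6

Sort by profit descending; place each in the latest free slot ≤ its deadline.
Profit order: J=86 H=83 B=79 A=72 I=70 D=52 C=44 G=35 E=20 F=11
Assign: J→slot 1, H→slot 2, B→slot 6, A→slot 3, I skipped, D→slot 5, C→slot 4, G skipped, E skipped, F skipped.
Slots: [1:J] [2:H] [3:A] [4:C] [5:D] [6:B]
6 of 10 scheduled.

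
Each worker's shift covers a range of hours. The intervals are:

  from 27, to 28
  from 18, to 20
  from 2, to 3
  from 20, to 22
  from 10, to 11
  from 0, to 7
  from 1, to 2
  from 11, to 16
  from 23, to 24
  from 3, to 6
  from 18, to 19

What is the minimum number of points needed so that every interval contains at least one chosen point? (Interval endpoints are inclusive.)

7

Sort by right endpoint; whenever an interval is uncovered, place a point at its right end.
Sorted: [1,2] [2,3] [3,6] [0,7] [10,11] [11,16] [18,19] [18,20] [20,22] [23,24] [27,28]
{[1,2],[2,3]} hit by 2; {[3,6],[0,7]} hit by 6; {[10,11],[11,16]} hit by 11; {[18,19],[18,20]} hit by 19; {[20,22]} hit by 22; {[23,24]} hit by 24; {[27,28]} hit by 28.
Points: 2, 6, 11, 19, 22, 24, 28 (7 total).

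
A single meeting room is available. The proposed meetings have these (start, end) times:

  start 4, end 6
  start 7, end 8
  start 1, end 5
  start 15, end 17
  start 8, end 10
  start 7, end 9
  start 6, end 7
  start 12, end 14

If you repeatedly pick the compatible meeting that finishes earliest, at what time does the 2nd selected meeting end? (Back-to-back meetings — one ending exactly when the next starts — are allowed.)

Sorted by end: (1,5)  (4,6)  (6,7)  (7,8)  (7,9)  (8,10)  (12,14)  (15,17)
take (1,5); skip (4,6); take (6,7); take (7,8); skip (7,9); take (8,10); take (12,14); take (15,17).
Selected: (1,5) (6,7) (7,8) (8,10) (12,14) (15,17)

7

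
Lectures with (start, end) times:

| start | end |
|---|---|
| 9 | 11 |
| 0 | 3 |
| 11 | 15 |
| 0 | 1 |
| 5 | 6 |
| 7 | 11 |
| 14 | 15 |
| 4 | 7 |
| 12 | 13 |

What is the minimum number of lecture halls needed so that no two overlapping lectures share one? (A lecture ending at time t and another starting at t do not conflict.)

2

Events (time:±→running): 0:+→1 0:+→2 … peak 2.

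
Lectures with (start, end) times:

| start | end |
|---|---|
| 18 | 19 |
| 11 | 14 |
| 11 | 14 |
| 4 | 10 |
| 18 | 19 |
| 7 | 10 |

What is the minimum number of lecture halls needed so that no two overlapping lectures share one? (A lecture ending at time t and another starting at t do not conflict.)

The answer is the maximum number of intervals overlapping at any instant.
Events (time:±→running): 4:+→1 7:+→2 … peak 2.

2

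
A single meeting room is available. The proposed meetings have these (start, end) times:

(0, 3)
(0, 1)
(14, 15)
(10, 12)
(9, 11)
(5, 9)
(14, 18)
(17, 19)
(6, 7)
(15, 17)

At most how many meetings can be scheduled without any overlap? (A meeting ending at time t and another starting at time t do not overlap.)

6

Greedy by earliest finish: after sorting by end time, pick each interval compatible with the last pick.
Sorted by end: (0,1)  (0,3)  (6,7)  (5,9)  (9,11)  (10,12)  (14,15)  (15,17)  (14,18)  (17,19)
take (0,1); take (6,7); skip (5,9); take (9,11); take (14,15); take (15,17); skip (14,18); take (17,19).
Selected 6 meetings.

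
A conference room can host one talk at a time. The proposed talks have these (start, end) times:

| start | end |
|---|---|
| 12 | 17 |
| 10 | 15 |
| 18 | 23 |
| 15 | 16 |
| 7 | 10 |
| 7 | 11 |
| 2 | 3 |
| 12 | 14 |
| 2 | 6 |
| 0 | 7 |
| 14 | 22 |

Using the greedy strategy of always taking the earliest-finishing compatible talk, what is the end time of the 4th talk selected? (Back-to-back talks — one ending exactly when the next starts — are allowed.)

16

Order by finish time; keep every interval that doesn't clash with the previous kept one.
Sorted by end: (2,3)  (2,6)  (0,7)  (7,10)  (7,11)  (12,14)  (10,15)  (15,16)  (12,17)  (14,22)  (18,23)
take (2,3); take (7,10); skip (7,11); take (12,14); skip (10,15); take (15,16); take (18,23).
Selected: (2,3) (7,10) (12,14) (15,16) (18,23)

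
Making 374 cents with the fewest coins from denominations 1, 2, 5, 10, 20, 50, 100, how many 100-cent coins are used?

3

374 − 3×100→74 − 1×50→24 − 1×20→4 − 2×2→0
Count of 100: 3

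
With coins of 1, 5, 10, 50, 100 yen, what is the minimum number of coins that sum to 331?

331 = 3×100 + 3×10 + 1×1
Total coins = 3 + 3 + 1 = 7

7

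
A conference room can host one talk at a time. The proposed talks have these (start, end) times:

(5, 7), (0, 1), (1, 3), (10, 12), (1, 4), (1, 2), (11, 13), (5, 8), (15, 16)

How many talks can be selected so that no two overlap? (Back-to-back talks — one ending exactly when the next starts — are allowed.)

5

Sort by end time and greedily take each interval whose start is ≥ the last chosen end.
By end time: (0,1), (1,2), (1,3), (1,4), (5,7), (5,8), (10,12), (11,13), (15,16).
Pick (0,1); next start ≥ 1 → (1,2); next start ≥ 2 → (5,7); next start ≥ 7 → (10,12); next start ≥ 12 → (15,16).
Selected 5 talks.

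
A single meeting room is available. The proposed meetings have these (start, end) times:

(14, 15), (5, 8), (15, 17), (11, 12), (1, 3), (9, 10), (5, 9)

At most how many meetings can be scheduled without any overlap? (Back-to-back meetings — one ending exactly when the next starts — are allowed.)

6

Sort by end time and greedily take each interval whose start is ≥ the last chosen end.
Sorted by end: (1,3)  (5,8)  (5,9)  (9,10)  (11,12)  (14,15)  (15,17)
take (1,3); take (5,8); skip (5,9); take (9,10); take (11,12); take (14,15); take (15,17).
Selected 6 meetings.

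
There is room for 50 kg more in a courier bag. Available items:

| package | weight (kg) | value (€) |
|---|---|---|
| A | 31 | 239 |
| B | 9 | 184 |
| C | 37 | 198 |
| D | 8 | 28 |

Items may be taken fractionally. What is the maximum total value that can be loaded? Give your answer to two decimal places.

476.51

Ratios (sorted): B 20.44, A 7.71, C 5.35, D 3.50
take B (9 @ 184); take A (31 @ 239); take 10/37 of C → 53.51. Capacity used 50/50.
Total value = 476.51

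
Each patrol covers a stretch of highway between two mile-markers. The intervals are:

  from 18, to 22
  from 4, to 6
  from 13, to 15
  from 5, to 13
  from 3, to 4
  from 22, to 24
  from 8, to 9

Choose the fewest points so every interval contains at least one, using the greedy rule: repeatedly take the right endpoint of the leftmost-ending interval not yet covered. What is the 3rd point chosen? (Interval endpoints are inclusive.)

15

By right end: [3,4]  [4,6]  [8,9]  [5,13]  [13,15]  [18,22]  [22,24]
[3,4] uncovered → point at 4; [8,9] uncovered → point at 9; [13,15] uncovered → point at 15; [18,22] uncovered → point at 22.
Points: 4, 9, 15, 22 (4 total).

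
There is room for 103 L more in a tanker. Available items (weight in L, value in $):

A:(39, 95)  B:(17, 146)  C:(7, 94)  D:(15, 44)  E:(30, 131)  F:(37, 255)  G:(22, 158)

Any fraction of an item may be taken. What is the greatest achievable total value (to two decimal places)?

Sort by value per unit weight and fill in that order.
Ratios (sorted): C 13.43, B 8.59, G 7.18, F 6.89, E 4.37, D 2.93, A 2.44
take C (7 @ 94); take B (17 @ 146); take G (22 @ 158); take F (37 @ 255); take 20/30 of E → 87.33. Capacity used 103/103.
Total value = 740.33

740.33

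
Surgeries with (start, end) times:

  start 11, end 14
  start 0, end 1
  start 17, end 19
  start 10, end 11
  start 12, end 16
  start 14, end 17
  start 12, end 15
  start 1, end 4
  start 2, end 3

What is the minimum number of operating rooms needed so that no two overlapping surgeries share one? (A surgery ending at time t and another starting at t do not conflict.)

3

starts: [0, 1, 2, 10, 11, 12, 12, 14, 17]
ends:   [1, 3, 4, 11, 14, 15, 16, 17, 19]
s0→1 e1→0 s1→1 s2→2 e3→1 e4→0 s10→1 e11→0 s11→1 s12→2 s12→3  — peak 3.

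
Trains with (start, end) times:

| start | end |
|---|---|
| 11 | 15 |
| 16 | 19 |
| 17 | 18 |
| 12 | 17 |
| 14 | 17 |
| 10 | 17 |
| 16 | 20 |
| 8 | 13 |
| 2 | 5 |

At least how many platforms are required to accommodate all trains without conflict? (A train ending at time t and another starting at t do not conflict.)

starts: [2, 8, 10, 11, 12, 14, 16, 16, 17]
ends:   [5, 13, 15, 17, 17, 17, 18, 19, 20]
s2→1 e5→0 s8→1 s10→2 s11→3 s12→4 e13→3 s14→4 e15→3 s16→4 s16→5  — peak 5.

5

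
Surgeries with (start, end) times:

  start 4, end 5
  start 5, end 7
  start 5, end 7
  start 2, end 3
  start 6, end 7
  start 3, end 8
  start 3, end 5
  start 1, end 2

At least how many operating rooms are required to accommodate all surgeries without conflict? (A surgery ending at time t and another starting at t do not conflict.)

4

Count concurrent intervals with a sweep; the peak is the room count.
starts: [1, 2, 3, 3, 4, 5, 5, 6]
ends:   [2, 3, 5, 5, 7, 7, 7, 8]
s1→1 e2→0 s2→1 e3→0 s3→1 s3→2 s4→3 e5→2 e5→1 s5→2 s5→3 s6→4  — peak 4.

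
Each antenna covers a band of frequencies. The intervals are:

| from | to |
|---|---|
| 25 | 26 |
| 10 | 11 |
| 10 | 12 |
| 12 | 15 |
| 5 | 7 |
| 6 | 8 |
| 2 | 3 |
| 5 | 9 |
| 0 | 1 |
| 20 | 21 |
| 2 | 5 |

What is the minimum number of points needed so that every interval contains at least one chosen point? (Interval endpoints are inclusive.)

Sort by right endpoint; whenever an interval is uncovered, place a point at its right end.
Sorted: [0,1] [2,3] [2,5] [5,7] [6,8] [5,9] [10,11] [10,12] [12,15] [20,21] [25,26]
{[0,1]} hit by 1; {[2,3],[2,5]} hit by 3; {[5,7],[6,8],[5,9]} hit by 7; {[10,11],[10,12]} hit by 11; {[12,15]} hit by 15; {[20,21]} hit by 21; {[25,26]} hit by 26.
Points: 1, 3, 7, 11, 15, 21, 26 (7 total).

7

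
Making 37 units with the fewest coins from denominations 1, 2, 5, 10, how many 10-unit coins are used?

3

Greedy: take as many of the largest coin as possible, then repeat with the remainder.
37 = 3×10 + 1×5 + 1×2
Count of 10: 3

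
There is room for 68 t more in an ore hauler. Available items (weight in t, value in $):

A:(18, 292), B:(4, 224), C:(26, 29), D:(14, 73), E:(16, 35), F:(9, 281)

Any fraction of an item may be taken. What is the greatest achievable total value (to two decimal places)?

912.81

Sort by value per unit weight and fill in that order.
Ratios (sorted): B 56.00, F 31.22, A 16.22, D 5.21, E 2.19, C 1.12
take B (4 @ 224); take F (9 @ 281); take A (18 @ 292); take D (14 @ 73); take E (16 @ 35); take 7/26 of C → 7.81. Capacity used 68/68.
Total value = 912.81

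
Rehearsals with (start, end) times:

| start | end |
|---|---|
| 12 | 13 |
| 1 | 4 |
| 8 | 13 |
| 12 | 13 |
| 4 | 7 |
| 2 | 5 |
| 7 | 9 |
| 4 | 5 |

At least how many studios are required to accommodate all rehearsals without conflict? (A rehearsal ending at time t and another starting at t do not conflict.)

Events (time:±→running): 1:+→1 2:+→2 4:-→1 4:+→2 4:+→3 … peak 3.

3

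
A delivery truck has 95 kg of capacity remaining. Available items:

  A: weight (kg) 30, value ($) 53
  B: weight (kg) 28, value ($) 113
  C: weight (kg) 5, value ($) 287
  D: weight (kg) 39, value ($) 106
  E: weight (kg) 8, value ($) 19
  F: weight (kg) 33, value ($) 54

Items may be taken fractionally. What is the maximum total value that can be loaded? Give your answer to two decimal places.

551.50

Greedy by value/weight ratio, highest first.
Order: C (287/5=57.40) > B (113/28=4.04) > D (106/39=2.72) > E (19/8=2.38) > A (53/30=1.77) > F (54/33=1.64)
Fill: take C (5 @ 287) → take B (28 @ 113) → take D (39 @ 106) → take E (8 @ 19) → take 15/30 of A → 26.50; 95/95 used.
Total value = 551.50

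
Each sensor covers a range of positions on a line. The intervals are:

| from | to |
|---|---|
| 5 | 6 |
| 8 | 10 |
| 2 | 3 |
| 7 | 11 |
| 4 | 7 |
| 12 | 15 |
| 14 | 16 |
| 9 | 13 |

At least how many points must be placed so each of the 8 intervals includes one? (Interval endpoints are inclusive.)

4

Process intervals by earliest right end; each time one isn't hit yet, stab at its right endpoint.
By right end: [2,3]  [5,6]  [4,7]  [8,10]  [7,11]  [9,13]  [12,15]  [14,16]
[2,3] uncovered → point at 3; [5,6] uncovered → point at 6; [8,10] uncovered → point at 10; [12,15] uncovered → point at 15.
Points: 3, 6, 10, 15 (4 total).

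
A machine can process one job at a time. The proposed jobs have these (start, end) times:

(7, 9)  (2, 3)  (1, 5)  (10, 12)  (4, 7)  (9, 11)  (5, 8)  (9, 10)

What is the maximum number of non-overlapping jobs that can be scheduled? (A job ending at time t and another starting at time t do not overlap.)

5

Sorted by end: (2,3)  (1,5)  (4,7)  (5,8)  (7,9)  (9,10)  (9,11)  (10,12)
take (2,3); take (4,7); skip (5,8); take (7,9); take (9,10); take (10,12).
Selected 5 jobs.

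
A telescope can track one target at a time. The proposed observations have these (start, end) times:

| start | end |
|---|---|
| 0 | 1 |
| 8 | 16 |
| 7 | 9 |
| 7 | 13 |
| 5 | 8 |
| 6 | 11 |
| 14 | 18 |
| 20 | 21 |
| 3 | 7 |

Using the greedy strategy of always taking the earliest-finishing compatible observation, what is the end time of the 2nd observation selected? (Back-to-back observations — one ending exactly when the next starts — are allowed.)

Sorted by end: (0,1)  (3,7)  (5,8)  (7,9)  (6,11)  (7,13)  (8,16)  (14,18)  (20,21)
take (0,1); take (3,7); take (7,9); take (14,18); take (20,21).
Selected: (0,1) (3,7) (7,9) (14,18) (20,21)

7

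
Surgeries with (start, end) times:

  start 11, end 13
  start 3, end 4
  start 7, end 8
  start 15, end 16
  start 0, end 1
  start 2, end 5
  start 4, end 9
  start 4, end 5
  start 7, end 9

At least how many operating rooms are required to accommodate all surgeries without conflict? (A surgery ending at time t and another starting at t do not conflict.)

3

Events (time:±→running): 0:+→1 1:-→0 2:+→1 3:+→2 4:-→1 4:+→2 4:+→3 … peak 3.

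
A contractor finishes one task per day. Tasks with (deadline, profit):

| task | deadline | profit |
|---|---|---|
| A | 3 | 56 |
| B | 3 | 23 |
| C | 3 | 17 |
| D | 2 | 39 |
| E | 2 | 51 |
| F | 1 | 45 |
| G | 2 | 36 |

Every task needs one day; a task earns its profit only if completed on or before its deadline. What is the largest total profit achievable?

152

Profit order: A=56 E=51 F=45 D=39 G=36 B=23 C=17
Assign: A→slot 3, E→slot 2, F→slot 1, D skipped, G skipped, B skipped, C skipped.
Slots: [1:F] [2:E] [3:A]
Profit = 45 + 51 + 56 = 152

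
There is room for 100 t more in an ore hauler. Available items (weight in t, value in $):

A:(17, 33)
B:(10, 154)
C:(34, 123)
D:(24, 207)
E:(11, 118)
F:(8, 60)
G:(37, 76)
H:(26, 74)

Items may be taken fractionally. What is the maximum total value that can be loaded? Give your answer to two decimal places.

Greedy by value/weight ratio, highest first.
Ratios (sorted): B 15.40, E 10.73, D 8.62, F 7.50, C 3.62, H 2.85, G 2.05, A 1.94
take B (10 @ 154); take E (11 @ 118); take D (24 @ 207); take F (8 @ 60); take C (34 @ 123); take 13/26 of H → 37.00. Capacity used 100/100.
Total value = 699.00

699.00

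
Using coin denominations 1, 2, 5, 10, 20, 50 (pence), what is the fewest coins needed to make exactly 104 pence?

104 = 2×50 + 2×2
Total coins = 2 + 2 = 4

4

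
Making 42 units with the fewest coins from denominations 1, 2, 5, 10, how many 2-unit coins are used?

1

Use the largest denomination that fits, subtract, and repeat.
42 = 4×10 + 1×2
Count of 2: 1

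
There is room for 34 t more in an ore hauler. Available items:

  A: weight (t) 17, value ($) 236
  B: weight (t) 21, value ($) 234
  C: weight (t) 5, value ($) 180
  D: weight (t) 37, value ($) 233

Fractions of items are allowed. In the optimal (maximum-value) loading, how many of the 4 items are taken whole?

2

Greedy by value/weight ratio, highest first.
Ratios (sorted): C 36.00, A 13.88, B 11.14, D 6.30
take C (5 @ 180); take A (17 @ 236); take 12/21 of B → 133.71. Capacity used 34/34.
2 item(s) taken whole; one partial (take 12/21 of B).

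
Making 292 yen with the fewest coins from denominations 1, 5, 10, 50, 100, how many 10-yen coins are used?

4

292 = 2×100 + 1×50 + 4×10 + 2×1
Count of 10: 4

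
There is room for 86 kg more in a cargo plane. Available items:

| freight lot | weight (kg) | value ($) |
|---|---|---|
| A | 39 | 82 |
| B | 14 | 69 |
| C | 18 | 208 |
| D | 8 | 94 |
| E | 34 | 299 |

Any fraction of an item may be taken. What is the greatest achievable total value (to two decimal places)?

Greedy by value/weight ratio, highest first.
Order: D (94/8=11.75) > C (208/18=11.56) > E (299/34=8.79) > B (69/14=4.93) > A (82/39=2.10)
Fill: take D (8 @ 94) → take C (18 @ 208) → take E (34 @ 299) → take B (14 @ 69) → take 12/39 of A → 25.23; 86/86 used.
Total value = 695.23

695.23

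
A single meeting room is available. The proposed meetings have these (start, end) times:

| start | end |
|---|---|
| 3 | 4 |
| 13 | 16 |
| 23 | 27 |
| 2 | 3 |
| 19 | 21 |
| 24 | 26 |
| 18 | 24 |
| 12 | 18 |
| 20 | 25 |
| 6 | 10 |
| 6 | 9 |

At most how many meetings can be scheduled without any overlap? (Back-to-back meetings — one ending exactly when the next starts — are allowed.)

Greedy by earliest finish: after sorting by end time, pick each interval compatible with the last pick.
Sorted by end: (2,3)  (3,4)  (6,9)  (6,10)  (13,16)  (12,18)  (19,21)  (18,24)  (20,25)  (24,26)  (23,27)
take (2,3); take (3,4); take (6,9); take (13,16); take (19,21); skip (18,24); skip (20,25); take (24,26).
Selected 6 meetings.

6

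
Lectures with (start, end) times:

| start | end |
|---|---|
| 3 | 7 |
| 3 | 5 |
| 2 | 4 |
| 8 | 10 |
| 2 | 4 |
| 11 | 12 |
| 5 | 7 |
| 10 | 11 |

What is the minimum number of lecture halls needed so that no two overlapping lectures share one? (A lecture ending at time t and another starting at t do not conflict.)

4

Count concurrent intervals with a sweep; the peak is the room count.
starts: [2, 2, 3, 3, 5, 8, 10, 11]
ends:   [4, 4, 5, 7, 7, 10, 11, 12]
s2→1 s2→2 s3→3 s3→4  — peak 4.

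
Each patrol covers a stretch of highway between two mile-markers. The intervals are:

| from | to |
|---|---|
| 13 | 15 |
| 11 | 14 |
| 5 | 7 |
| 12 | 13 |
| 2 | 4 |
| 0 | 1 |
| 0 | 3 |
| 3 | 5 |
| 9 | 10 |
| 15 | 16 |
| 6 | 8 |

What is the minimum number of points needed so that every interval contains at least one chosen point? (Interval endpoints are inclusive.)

6

Sorted: [0,1] [0,3] [2,4] [3,5] [5,7] [6,8] [9,10] [12,13] [11,14] [13,15] [15,16]
{[0,1],[0,3]} hit by 1; {[2,4],[3,5]} hit by 4; {[5,7],[6,8]} hit by 7; {[9,10]} hit by 10; {[12,13],[11,14],[13,15]} hit by 13; {[15,16]} hit by 16.
Points: 1, 4, 7, 10, 13, 16 (6 total).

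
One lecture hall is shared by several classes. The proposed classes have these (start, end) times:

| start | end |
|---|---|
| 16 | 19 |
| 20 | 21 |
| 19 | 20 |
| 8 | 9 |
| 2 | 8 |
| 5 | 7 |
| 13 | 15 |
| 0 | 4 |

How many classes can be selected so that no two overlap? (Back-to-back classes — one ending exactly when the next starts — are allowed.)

Greedy by earliest finish: after sorting by end time, pick each interval compatible with the last pick.
Sorted by end: (0,4)  (5,7)  (2,8)  (8,9)  (13,15)  (16,19)  (19,20)  (20,21)
take (0,4); take (5,7); take (8,9); take (13,15); take (16,19); take (19,20); take (20,21).
Selected 7 classes.

7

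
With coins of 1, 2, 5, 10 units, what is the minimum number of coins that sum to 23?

4

23 = 2×10 + 1×2 + 1×1
Total coins = 2 + 1 + 1 = 4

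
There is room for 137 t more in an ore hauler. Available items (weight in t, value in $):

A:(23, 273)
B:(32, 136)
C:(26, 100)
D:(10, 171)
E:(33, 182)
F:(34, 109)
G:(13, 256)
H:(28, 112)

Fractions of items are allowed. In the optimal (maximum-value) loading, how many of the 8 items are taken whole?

Ratios (sorted): G 19.69, D 17.10, A 11.87, E 5.52, B 4.25, H 4.00, C 3.85, F 3.21
take G (13 @ 256); take D (10 @ 171); take A (23 @ 273); take E (33 @ 182); take B (32 @ 136); take 26/28 of H → 104.00. Capacity used 137/137.
5 item(s) taken whole; one partial (take 26/28 of H).

5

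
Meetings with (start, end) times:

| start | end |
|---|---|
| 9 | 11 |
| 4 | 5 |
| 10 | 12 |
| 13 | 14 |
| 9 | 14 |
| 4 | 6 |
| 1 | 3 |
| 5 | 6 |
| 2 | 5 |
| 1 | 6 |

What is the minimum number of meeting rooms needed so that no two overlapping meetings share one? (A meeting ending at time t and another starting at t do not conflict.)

4

The answer is the maximum number of intervals overlapping at any instant.
Events (time:±→running): 1:+→1 1:+→2 2:+→3 3:-→2 4:+→3 4:+→4 … peak 4.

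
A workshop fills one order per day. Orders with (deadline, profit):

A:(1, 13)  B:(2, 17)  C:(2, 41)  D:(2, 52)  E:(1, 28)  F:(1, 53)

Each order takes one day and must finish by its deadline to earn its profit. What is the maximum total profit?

105

Profit order: F=53 D=52 C=41 E=28 B=17 A=13
Assign: F→slot 1, D→slot 2, C skipped, E skipped, B skipped, A skipped.
Slots: [1:F] [2:D]
Profit = 53 + 52 = 105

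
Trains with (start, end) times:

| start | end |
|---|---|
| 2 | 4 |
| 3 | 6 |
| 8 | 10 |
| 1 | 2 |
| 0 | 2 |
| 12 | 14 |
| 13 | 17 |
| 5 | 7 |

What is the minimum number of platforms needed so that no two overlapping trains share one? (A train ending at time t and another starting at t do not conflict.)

2

Events (time:±→running): 0:+→1 1:+→2 … peak 2.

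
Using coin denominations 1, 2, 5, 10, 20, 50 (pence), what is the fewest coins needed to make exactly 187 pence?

7

Use the largest denomination that fits, subtract, and repeat.
187 − 3×50→37 − 1×20→17 − 1×10→7 − 1×5→2 − 1×2→0
Total coins = 3 + 1 + 1 + 1 + 1 = 7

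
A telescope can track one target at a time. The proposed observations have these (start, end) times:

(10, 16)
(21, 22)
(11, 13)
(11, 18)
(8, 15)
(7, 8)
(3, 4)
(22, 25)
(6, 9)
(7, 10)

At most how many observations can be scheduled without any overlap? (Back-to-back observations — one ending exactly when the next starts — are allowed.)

5

By end time: (3,4), (7,8), (6,9), (7,10), (11,13), (8,15), (10,16), (11,18), (21,22), (22,25).
Pick (3,4); next start ≥ 4 → (7,8); next start ≥ 8 → (11,13); next start ≥ 13 → (21,22); next start ≥ 22 → (22,25).
Selected 5 observations.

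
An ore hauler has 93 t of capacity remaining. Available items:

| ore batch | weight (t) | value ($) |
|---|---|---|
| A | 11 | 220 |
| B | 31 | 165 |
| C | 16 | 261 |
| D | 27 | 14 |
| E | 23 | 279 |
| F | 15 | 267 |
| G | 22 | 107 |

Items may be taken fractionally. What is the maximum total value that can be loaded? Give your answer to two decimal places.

1176.03

Sort by value per unit weight and fill in that order.
Order: A (220/11=20.00) > F (267/15=17.80) > C (261/16=16.31) > E (279/23=12.13) > B (165/31=5.32) > G (107/22=4.86) > D (14/27=0.52)
Fill: take A (11 @ 220) → take F (15 @ 267) → take C (16 @ 261) → take E (23 @ 279) → take 28/31 of B → 149.03; 93/93 used.
Total value = 1176.03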